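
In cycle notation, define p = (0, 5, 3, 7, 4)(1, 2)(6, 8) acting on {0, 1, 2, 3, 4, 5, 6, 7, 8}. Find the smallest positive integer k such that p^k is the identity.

The cycle type of p is (5, 2, 2).
The order is lcm(5, 2, 2) = 10.

10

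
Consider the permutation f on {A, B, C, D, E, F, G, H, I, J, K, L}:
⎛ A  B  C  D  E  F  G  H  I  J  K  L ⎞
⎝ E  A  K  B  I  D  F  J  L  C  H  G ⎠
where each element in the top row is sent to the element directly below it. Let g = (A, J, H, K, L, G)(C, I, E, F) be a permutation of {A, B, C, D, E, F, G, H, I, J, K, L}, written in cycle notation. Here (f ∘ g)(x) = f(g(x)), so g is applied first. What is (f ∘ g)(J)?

g(J) = H, then f(H) = J; composing gives (f ∘ g)(J) = J.

J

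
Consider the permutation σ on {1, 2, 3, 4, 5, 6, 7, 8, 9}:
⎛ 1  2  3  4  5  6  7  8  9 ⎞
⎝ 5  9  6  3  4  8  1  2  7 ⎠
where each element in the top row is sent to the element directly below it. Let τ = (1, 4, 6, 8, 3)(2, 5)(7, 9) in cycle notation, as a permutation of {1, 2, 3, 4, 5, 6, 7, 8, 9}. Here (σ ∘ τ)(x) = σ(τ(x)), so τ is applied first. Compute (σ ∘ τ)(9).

1

τ(9) = 7, then σ(7) = 1; composing gives (σ ∘ τ)(9) = 1.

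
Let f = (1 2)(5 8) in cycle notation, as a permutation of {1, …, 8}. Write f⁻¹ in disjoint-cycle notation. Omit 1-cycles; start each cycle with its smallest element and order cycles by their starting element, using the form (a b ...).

(1 2)(5 8)

The inverse reverses each cycle.
Reversing each cycle of f and rotating so the smallest element leads gives (1 2)(5 8).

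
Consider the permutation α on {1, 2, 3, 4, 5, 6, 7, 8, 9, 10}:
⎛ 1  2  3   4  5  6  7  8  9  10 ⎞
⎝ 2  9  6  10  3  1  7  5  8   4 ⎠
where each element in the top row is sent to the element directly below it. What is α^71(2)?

Tracing 2 → 9 → … returns to 2 after 7 steps, so 2 lies in a 7-cycle (1, 2, 9, 8, 5, 3, 6).
On a 7-cycle, α^7 is the identity, so α^71 = α^1 there (71 ≡ 1 mod 7).
Advancing 1 step from 2: 2 → 9.

9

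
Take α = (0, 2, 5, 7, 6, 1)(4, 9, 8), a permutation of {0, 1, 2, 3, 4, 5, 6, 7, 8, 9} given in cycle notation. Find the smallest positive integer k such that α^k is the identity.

6

The disjoint cycles have lengths 6, 3, 1.
The order is lcm(6, 3) = 6.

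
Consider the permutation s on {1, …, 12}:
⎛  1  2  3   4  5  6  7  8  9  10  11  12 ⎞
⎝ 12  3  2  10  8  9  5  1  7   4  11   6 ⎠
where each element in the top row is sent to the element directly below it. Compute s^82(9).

12

Tracing 9 → 7 → … returns to 9 after 7 steps, so 9 lies in a 7-cycle (1, 12, 6, 9, 7, 5, 8).
On a 7-cycle, s^7 is the identity, so s^82 = s^5 there (82 ≡ 5 mod 7).
Advancing 5 steps from 9: 9 → 7 → 5 → 8 → 1 → 12.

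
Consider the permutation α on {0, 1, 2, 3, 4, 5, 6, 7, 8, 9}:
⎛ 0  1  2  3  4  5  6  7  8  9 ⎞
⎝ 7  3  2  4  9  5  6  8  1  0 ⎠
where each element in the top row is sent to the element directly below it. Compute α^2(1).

Tracing 1 → 3 → … returns to 1 after 7 steps, so 1 lies in a 7-cycle (0, 7, 8, 1, 3, 4, 9).
Advancing 2 steps from 1: 1 → 3 → 4.

4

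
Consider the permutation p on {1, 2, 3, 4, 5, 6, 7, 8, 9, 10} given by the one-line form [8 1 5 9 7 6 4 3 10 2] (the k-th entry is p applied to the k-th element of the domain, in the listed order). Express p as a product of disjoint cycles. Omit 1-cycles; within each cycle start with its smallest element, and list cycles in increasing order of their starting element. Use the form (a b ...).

(1 8 3 5 7 4 9 10 2)

Iterating p from 1 gives 1 → 8 → 3 → 5 → 7 → 4 → 9 → 10 → 2 → 1; that is the 9-cycle (1 8 3 5 7 4 9 10 2).
Repeating from the next unused element and collecting all non-trivial cycles gives (1 8 3 5 7 4 9 10 2).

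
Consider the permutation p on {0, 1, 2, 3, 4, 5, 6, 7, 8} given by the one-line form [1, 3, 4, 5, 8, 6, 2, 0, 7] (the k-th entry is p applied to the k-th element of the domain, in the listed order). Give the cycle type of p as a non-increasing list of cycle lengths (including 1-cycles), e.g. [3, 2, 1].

The disjoint cycles are (0 1 3 5 6 2 4 8 7), with lengths 9 in non-increasing order.

[9]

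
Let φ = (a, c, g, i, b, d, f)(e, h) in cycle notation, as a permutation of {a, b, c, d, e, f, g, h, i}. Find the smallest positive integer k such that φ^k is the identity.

The disjoint cycles have lengths 7, 2.
Since disjoint cycles commute, ord(φ) = lcm(7, 2) = 14.

14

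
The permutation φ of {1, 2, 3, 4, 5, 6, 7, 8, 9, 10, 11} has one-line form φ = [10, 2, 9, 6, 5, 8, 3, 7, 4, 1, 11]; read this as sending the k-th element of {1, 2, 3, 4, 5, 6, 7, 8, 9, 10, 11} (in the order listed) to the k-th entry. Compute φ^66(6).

6

Tracing 6 → 8 → … returns to 6 after 6 steps, so 6 lies in a 6-cycle (3, 9, 4, 6, 8, 7).
On a 6-cycle, φ^6 is the identity, so φ^66 = φ^0 there (66 ≡ 0 mod 6).
So φ^66(6) = 6.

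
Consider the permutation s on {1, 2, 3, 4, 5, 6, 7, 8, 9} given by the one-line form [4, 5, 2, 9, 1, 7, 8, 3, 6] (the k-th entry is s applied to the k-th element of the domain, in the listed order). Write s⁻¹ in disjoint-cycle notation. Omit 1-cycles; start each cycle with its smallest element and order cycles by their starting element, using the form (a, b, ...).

The cycle decomposition of s is (1, 4, 9, 6, 7, 8, 3, 2, 5).
The inverse reverses every cycle; in canonical form, s⁻¹ = (1, 5, 2, 3, 8, 7, 6, 9, 4).

(1, 5, 2, 3, 8, 7, 6, 9, 4)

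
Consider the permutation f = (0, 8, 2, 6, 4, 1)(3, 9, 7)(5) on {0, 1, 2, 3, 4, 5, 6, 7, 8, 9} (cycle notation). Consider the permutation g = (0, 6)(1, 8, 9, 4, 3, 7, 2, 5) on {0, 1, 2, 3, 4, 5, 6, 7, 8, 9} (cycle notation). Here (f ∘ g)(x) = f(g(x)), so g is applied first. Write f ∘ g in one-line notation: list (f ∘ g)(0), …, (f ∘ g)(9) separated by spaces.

(f ∘ g)(x) = f(g(x)). Computing each image: f(g(0)) = f(6) = 4, f(g(1)) = f(8) = 2, f(g(2)) = f(5) = 5, f(g(3)) = f(7) = 3, f(g(4)) = f(3) = 9, f(g(5)) = f(1) = 0, f(g(6)) = f(0) = 8, f(g(7)) = f(2) = 6, f(g(8)) = f(9) = 7, f(g(9)) = f(4) = 1.
Hence f ∘ g = [4 2 5 3 9 0 8 6 7 1].

4 2 5 3 9 0 8 6 7 1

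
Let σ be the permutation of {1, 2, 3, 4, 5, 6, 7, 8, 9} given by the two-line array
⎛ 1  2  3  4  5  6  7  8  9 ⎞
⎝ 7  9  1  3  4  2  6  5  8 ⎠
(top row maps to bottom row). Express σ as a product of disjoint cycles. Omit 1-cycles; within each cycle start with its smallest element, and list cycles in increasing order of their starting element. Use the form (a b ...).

From 1: 1 → 7 → 6 → 2 → 9 → 8 → 5 → 4 → 3 → 1, closing the cycle (1 7 6 2 9 8 5 4 3).
Repeating from the next unused element and collecting all non-trivial cycles gives (1 7 6 2 9 8 5 4 3).

(1 7 6 2 9 8 5 4 3)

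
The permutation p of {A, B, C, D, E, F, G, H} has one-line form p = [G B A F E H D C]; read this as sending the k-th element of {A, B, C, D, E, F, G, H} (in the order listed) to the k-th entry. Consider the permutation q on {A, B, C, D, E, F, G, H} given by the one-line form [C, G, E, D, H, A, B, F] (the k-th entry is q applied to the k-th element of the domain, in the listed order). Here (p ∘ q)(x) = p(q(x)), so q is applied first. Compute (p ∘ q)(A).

A

(p ∘ q)(A) = p(q(A)). q(A) = C, then p(C) = A. So (p ∘ q)(A) = A.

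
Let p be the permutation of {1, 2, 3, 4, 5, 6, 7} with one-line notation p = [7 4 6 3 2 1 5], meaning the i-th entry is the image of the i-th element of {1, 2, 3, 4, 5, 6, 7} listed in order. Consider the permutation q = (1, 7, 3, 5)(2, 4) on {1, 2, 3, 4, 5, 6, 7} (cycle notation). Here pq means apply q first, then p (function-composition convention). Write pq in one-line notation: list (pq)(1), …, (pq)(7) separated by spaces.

5 3 2 4 7 1 6

(pq)(x) = p(q(x)). Computing each image: p(q(1)) = p(7) = 5, p(q(2)) = p(4) = 3, p(q(3)) = p(5) = 2, p(q(4)) = p(2) = 4, p(q(5)) = p(1) = 7, p(q(6)) = p(6) = 1, p(q(7)) = p(3) = 6.
Hence pq = [5 3 2 4 7 1 6].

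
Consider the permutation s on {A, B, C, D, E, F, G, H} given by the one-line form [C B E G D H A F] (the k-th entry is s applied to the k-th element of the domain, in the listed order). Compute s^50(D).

Tracing D → G → … returns to D after 5 steps, so D lies in a 5-cycle (A C E D G).
Since the cycle has length 5, s^50 acts on it the same as s^0 (50 mod 5 = 0).
So s^50(D) = D.

D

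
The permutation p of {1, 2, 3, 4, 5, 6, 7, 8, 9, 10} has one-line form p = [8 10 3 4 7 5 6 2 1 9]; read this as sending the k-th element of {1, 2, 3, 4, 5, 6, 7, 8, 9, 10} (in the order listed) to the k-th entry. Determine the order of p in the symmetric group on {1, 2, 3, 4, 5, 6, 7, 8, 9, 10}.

15

Writing p as disjoint cycles, the cycle lengths are 5, 3, 1, 1.
The order of p is the least common multiple of its cycle lengths: lcm(5, 3) = 15.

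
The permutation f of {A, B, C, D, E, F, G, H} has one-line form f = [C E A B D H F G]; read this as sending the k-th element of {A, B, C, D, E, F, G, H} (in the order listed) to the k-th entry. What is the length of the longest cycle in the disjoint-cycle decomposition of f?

Decomposing into disjoint cycles gives (A, C)(B, E, D)(F, H, G); the longest has length 3.

3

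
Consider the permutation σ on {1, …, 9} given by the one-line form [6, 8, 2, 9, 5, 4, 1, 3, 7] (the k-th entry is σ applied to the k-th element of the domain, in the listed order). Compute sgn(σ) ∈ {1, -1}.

1

In disjoint-cycle form the cycle lengths are 5, 3, 1.
A cycle is odd iff its length is even; σ has 0 even-length cycles, so sgn(σ) = (−1)^0 and σ is even.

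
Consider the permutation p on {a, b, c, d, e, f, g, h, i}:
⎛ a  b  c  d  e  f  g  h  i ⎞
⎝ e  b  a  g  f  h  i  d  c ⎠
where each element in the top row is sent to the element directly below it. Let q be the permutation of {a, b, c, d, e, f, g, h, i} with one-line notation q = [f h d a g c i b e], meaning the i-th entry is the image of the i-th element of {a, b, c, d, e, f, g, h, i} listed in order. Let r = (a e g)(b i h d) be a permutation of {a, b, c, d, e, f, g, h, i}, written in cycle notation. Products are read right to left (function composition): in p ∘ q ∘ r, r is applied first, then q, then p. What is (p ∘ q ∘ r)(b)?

f

(p ∘ q ∘ r)(b) = p(q(r(b))). r(b) = i, then q(i) = e, then p(e) = f, so the result is f.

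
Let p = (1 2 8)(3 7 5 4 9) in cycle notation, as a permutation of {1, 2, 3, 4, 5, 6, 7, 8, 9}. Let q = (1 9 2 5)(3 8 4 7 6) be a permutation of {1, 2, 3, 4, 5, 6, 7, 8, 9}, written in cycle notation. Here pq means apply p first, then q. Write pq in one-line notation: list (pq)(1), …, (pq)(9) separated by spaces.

(pq)(x) = q(p(x)). Computing each image: q(p(1)) = q(2) = 5, q(p(2)) = q(8) = 4, q(p(3)) = q(7) = 6, q(p(4)) = q(9) = 2, q(p(5)) = q(4) = 7, q(p(6)) = q(6) = 3, q(p(7)) = q(5) = 1, q(p(8)) = q(1) = 9, q(p(9)) = q(3) = 8.
Hence pq = [5 4 6 2 7 3 1 9 8].

5 4 6 2 7 3 1 9 8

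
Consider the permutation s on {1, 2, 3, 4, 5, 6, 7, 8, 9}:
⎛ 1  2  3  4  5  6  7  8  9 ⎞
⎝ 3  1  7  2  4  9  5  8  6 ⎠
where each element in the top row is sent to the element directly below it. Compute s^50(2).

Tracing 2 → 1 → … returns to 2 after 6 steps, so 2 lies in a 6-cycle (1, 3, 7, 5, 4, 2).
Powers repeat with period 6 on this cycle, and 50 mod 6 = 2, so s^50(2) = s^2(2).
Stepping 2 places around the cycle: 2 → 1 → 3.

3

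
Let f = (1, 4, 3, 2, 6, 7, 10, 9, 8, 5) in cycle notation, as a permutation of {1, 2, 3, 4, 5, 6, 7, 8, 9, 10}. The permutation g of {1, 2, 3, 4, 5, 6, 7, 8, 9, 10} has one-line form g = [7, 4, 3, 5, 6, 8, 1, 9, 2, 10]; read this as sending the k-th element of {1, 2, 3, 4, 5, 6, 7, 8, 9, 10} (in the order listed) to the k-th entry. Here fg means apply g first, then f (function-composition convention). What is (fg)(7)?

g(7) = 1, then f(1) = 4; composing gives (fg)(7) = 4.

4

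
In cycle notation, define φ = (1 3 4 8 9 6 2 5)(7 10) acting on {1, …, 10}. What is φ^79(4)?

4 lies in the 8-cycle (1 3 4 8 9 6 2 5).
Powers repeat with period 8 on this cycle, and 79 mod 8 = 7, so φ^79(4) = φ^7(4).
Stepping 7 places around the cycle: 4 → 8 → 9 → 6 → 2 → 5 → 1 → 3.

3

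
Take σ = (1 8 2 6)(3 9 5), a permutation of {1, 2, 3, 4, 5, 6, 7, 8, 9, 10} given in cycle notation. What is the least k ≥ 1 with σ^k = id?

The disjoint cycles have lengths 4, 3, 1, 1, 1.
The order of σ is the least common multiple of its cycle lengths: lcm(4, 3) = 12.

12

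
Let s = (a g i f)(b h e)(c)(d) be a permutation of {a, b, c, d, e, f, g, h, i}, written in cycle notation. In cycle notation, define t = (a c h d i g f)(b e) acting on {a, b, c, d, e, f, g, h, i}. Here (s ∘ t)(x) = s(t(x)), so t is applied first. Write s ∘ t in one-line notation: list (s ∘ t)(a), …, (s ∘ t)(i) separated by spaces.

c b e f h g a d i

Chase each element through t then s: a → c → c; b → e → b; c → h → e; d → i → f; e → b → h; f → a → g; g → f → a; h → d → d; i → g → i.
Collecting the images, s ∘ t = [c b e f h g a d i].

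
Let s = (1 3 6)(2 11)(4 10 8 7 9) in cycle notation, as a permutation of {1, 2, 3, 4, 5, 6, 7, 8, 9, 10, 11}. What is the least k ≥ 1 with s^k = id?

30

The cycle type of s is (5, 3, 2, 1).
The order is lcm(5, 3, 2) = 30.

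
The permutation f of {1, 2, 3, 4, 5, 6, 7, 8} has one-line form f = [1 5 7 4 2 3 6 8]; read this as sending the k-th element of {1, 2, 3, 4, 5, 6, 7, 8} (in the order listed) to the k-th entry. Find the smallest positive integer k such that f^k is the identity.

The disjoint-cycle form of f has cycle lengths 3, 2, 1, 1, 1.
The order is lcm(3, 2) = 6.

6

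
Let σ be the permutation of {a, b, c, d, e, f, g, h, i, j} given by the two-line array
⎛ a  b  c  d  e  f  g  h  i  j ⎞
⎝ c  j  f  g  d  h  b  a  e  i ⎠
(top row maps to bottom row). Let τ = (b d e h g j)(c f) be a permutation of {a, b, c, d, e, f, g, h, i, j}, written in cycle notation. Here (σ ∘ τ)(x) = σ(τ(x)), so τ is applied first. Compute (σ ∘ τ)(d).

τ(d) = e, then σ(e) = d; composing gives (σ ∘ τ)(d) = d.

d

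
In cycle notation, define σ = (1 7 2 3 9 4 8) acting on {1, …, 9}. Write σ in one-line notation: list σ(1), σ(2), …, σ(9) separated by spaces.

Reading each image from the cycles: 1↦7, 2↦3, 3↦9, 4↦8, 5↦5, 6↦6, 7↦2, 8↦1, 9↦4.
So the one-line form is 7 3 9 8 5 6 2 1 4.

7 3 9 8 5 6 2 1 4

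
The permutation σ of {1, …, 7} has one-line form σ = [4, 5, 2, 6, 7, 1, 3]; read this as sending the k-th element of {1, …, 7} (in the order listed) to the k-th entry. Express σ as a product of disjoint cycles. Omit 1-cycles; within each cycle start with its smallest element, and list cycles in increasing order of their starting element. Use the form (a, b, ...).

(1, 4, 6)(2, 5, 7, 3)

Iterating σ from 1 gives 1 → 4 → 6 → 1; that is the 3-cycle (1, 4, 6).
Repeating from the next unused element and collecting all non-trivial cycles gives (1, 4, 6)(2, 5, 7, 3).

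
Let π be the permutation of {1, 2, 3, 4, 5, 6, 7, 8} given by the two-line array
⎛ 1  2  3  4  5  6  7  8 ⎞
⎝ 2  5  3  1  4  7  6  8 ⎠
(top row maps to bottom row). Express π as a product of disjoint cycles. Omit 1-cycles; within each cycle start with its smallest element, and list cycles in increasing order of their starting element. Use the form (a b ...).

(1 2 5 4)(6 7)

Start at 1 and follow images: 1 → 2 → 5 → 4 → 1, giving the cycle (1 2 5 4).
Repeating from the next unused element and collecting all non-trivial cycles gives (1 2 5 4)(6 7).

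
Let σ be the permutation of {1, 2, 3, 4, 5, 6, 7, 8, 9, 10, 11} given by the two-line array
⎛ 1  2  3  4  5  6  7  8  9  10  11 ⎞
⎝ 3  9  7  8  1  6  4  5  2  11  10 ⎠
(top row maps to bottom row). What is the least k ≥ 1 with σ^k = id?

The disjoint-cycle form of σ has cycle lengths 6, 2, 2, 1.
The order is lcm(6, 2, 2) = 6.

6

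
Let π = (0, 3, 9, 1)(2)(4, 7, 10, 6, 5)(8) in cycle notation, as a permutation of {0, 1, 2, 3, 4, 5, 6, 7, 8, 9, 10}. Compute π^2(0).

0 lies in the 4-cycle (0, 3, 9, 1).
Stepping 2 places around the cycle: 0 → 3 → 9.

9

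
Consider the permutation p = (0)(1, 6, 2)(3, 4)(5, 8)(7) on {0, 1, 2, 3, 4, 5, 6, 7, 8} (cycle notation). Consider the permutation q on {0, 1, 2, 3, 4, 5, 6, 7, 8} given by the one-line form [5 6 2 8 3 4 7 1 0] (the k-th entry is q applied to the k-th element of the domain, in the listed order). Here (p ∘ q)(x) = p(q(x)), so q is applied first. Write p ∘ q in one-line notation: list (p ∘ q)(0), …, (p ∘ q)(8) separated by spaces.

For each element, apply q then p: 0 → 5 → 8; 1 → 6 → 2; 2 → 2 → 1; 3 → 8 → 5; 4 → 3 → 4; 5 → 4 → 3; 6 → 7 → 7; 7 → 1 → 6; 8 → 0 → 0.
So p ∘ q in one-line form is 8 2 1 5 4 3 7 6 0.

8 2 1 5 4 3 7 6 0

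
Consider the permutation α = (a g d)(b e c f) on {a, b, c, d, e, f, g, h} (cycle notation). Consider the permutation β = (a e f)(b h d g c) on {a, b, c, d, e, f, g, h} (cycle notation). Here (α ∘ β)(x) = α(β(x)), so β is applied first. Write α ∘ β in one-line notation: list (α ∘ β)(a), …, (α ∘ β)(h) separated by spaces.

c h e d b g f a

(α ∘ β)(x) = α(β(x)). Computing each image: α(β(a)) = α(e) = c, α(β(b)) = α(h) = h, α(β(c)) = α(b) = e, α(β(d)) = α(g) = d, α(β(e)) = α(f) = b, α(β(f)) = α(a) = g, α(β(g)) = α(c) = f, α(β(h)) = α(d) = a.
Hence α ∘ β = [c h e d b g f a].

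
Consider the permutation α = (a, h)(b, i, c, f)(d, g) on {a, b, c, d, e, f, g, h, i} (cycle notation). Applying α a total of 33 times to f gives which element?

f lies in the 4-cycle (b, i, c, f).
Powers repeat with period 4 on this cycle, and 33 mod 4 = 1, so α^33(f) = α^1(f).
Stepping 1 place around the cycle: f → b.

b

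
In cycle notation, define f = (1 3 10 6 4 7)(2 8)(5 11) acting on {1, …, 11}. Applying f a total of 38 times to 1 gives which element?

1 lies in the 6-cycle (1 3 10 6 4 7).
Since the cycle has length 6, f^38 acts on it the same as f^2 (38 mod 6 = 2).
Stepping 2 places around the cycle: 1 → 3 → 10.

10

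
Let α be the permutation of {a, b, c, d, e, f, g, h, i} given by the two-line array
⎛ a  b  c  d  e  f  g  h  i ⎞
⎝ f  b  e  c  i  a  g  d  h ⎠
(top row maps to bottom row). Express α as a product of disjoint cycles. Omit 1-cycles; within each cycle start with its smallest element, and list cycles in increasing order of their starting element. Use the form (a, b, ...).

(a, f)(c, e, i, h, d)

From a: a → f → a, closing the cycle (a, f).
Repeating from the next unused element and collecting all non-trivial cycles gives (a, f)(c, e, i, h, d).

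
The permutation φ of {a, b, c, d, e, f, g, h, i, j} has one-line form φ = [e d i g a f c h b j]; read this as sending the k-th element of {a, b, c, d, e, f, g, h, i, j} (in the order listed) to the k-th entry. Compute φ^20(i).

Tracing i → b → … returns to i after 5 steps, so i lies in a 5-cycle (b, d, g, c, i).
Powers repeat with period 5 on this cycle, and 20 mod 5 = 0, so φ^20(i) = φ^0(i).
So φ^20(i) = i.

i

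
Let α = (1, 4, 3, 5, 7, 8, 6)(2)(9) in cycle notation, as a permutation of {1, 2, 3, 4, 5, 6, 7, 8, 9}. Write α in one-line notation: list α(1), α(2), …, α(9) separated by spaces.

4 2 5 3 7 1 8 6 9

Reading each image from the cycles: 1↦4, 2↦2, 3↦5, 4↦3, 5↦7, 6↦1, 7↦8, 8↦6, 9↦9.
So the one-line form is 4 2 5 3 7 1 8 6 9.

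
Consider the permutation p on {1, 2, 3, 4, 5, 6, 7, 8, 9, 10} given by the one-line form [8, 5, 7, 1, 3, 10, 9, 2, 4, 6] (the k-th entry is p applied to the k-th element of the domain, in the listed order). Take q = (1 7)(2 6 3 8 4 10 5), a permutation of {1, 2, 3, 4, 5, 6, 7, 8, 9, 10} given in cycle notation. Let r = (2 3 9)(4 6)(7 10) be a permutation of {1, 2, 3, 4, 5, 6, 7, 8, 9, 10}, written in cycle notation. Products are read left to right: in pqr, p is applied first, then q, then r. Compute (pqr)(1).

(pqr)(1) = r(q(p(1))). p(1) = 8, then q(8) = 4, then r(4) = 6, so the result is 6.

6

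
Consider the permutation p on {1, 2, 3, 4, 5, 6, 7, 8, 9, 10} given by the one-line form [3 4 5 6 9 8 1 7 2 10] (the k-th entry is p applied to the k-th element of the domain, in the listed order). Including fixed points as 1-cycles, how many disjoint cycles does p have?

The cycle decomposition is (1, 3, 5, 9, 2, 4, 6, 8, 7)(10), which has 2 cycles (counting 1-cycles).

2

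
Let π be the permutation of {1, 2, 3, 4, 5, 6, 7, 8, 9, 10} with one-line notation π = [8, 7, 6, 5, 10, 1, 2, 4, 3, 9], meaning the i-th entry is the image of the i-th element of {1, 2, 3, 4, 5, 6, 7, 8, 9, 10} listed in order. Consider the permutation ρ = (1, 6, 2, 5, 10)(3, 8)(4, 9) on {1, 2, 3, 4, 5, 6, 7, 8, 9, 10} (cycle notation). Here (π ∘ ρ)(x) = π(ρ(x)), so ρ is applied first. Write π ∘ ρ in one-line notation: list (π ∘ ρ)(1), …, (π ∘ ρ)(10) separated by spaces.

1 10 4 3 9 7 2 6 5 8

For each element, apply ρ then π: 1 → 6 → 1; 2 → 5 → 10; 3 → 8 → 4; 4 → 9 → 3; 5 → 10 → 9; 6 → 2 → 7; 7 → 7 → 2; 8 → 3 → 6; 9 → 4 → 5; 10 → 1 → 8.
So π ∘ ρ in one-line form is 1 10 4 3 9 7 2 6 5 8.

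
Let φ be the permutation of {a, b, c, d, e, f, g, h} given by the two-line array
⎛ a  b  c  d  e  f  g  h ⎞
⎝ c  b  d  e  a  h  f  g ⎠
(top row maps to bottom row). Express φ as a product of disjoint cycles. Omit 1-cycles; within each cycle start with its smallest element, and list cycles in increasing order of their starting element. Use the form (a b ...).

Start at a and follow images: a → c → d → e → a, giving the cycle (a c d e).
Continuing from each remaining unvisited element yields (a c d e)(f h g).

(a c d e)(f h g)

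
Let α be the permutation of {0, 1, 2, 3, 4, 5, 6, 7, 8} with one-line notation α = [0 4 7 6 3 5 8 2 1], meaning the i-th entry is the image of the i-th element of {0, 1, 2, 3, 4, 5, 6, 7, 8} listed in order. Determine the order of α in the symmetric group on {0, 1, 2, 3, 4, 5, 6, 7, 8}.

10

Writing α as disjoint cycles, the cycle lengths are 5, 2, 1, 1.
The order is lcm(5, 2) = 10.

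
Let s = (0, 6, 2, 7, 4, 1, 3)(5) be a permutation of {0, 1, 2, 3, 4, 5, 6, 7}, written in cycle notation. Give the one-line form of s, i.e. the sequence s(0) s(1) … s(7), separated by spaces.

Image by image: 0→6, 1→3, 2→7, 3→0, 4→1, 5→5, 6→2, 7→4.
Listing these in domain order gives 6 3 7 0 1 5 2 4.

6 3 7 0 1 5 2 4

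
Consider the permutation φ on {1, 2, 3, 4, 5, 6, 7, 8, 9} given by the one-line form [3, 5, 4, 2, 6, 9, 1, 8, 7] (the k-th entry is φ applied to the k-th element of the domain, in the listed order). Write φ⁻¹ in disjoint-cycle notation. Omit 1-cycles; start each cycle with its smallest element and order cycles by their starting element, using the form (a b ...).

(1 7 9 6 5 2 4 3)

The cycle decomposition of φ is (1 3 4 2 5 6 9 7).
The inverse reverses every cycle; in canonical form, φ⁻¹ = (1 7 9 6 5 2 4 3).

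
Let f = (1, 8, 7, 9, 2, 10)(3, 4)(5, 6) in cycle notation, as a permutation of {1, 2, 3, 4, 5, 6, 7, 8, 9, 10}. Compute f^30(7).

7 lies in the 6-cycle (1, 8, 7, 9, 2, 10).
On a 6-cycle, f^6 is the identity, so f^30 = f^0 there (30 ≡ 0 mod 6).
So f^30(7) = 7.

7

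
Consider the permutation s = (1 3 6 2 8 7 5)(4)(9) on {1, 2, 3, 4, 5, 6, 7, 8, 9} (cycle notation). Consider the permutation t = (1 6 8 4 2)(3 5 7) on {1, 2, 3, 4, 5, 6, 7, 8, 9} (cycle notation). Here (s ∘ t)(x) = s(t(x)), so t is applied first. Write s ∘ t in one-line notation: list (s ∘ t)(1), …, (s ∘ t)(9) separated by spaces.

2 3 1 8 5 7 6 4 9

(s ∘ t)(x) = s(t(x)). Computing each image: s(t(1)) = s(6) = 2, s(t(2)) = s(1) = 3, s(t(3)) = s(5) = 1, s(t(4)) = s(2) = 8, s(t(5)) = s(7) = 5, s(t(6)) = s(8) = 7, s(t(7)) = s(3) = 6, s(t(8)) = s(4) = 4, s(t(9)) = s(9) = 9.
Hence s ∘ t = [2 3 1 8 5 7 6 4 9].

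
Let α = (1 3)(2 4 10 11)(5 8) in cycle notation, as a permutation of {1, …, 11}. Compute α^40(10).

10

10 lies in the 4-cycle (2 4 10 11).
Powers repeat with period 4 on this cycle, and 40 mod 4 = 0, so α^40(10) = α^0(10).
So α^40(10) = 10.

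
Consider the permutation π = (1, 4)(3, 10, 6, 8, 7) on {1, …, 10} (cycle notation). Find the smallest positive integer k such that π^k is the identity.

10

The cycle type of π is (5, 2, 1, 1, 1).
The order is lcm(5, 2) = 10.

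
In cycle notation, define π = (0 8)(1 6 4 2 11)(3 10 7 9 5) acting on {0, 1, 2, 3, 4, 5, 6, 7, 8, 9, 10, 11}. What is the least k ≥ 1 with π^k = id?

10

The cycle type of π is (5, 5, 2).
Since disjoint cycles commute, ord(π) = lcm(5, 5, 2) = 10.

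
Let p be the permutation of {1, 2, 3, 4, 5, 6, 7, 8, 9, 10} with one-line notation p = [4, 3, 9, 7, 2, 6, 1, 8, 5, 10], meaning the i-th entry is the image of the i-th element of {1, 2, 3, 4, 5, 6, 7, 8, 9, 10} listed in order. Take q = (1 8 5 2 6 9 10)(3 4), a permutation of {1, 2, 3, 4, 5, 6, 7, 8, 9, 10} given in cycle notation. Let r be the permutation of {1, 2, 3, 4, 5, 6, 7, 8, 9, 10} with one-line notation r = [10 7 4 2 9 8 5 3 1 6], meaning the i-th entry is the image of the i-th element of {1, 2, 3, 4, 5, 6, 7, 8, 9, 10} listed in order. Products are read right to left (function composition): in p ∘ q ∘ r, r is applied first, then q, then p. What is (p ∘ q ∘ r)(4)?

6

(p ∘ q ∘ r)(4) = p(q(r(4))). r(4) = 2, then q(2) = 6, then p(6) = 6, so the result is 6.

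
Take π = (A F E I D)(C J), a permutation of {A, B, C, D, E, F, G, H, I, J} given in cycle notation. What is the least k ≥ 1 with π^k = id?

The cycle type of π is (5, 2, 1, 1, 1).
Since disjoint cycles commute, ord(π) = lcm(5, 2) = 10.

10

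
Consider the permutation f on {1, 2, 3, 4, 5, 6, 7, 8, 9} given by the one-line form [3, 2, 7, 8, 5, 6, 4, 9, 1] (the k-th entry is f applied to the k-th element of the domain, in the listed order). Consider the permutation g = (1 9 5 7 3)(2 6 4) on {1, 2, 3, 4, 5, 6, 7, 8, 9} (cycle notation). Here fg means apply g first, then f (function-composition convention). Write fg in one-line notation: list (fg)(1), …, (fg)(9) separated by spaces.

1 6 3 2 4 8 7 9 5

Chase each element through g then f: 1 → 9 → 1; 2 → 6 → 6; 3 → 1 → 3; 4 → 2 → 2; 5 → 7 → 4; 6 → 4 → 8; 7 → 3 → 7; 8 → 8 → 9; 9 → 5 → 5.
Collecting the images, fg = [1 6 3 2 4 8 7 9 5].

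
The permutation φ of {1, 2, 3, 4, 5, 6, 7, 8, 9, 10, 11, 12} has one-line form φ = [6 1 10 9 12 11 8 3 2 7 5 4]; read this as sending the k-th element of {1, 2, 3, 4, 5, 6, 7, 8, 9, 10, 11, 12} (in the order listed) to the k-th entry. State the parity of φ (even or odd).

even

In disjoint-cycle form the cycle lengths are 8, 4.
A cycle is odd iff its length is even; φ has 2 even-length cycles, so sgn(φ) = (−1)^2 and φ is even.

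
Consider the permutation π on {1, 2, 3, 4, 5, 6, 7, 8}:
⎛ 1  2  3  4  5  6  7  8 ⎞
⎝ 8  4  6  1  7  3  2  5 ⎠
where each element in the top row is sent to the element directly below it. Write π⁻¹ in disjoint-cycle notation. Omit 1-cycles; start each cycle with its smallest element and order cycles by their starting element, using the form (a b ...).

First write π in disjoint cycles: (1 8 5 7 2 4)(3 6).
The inverse reverses every cycle; in canonical form, π⁻¹ = (1 4 2 7 5 8)(3 6).

(1 4 2 7 5 8)(3 6)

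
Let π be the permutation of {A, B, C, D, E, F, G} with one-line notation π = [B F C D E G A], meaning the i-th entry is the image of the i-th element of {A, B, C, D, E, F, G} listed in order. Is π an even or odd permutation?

odd

In disjoint-cycle form the cycle lengths are 4, 1, 1, 1.
A cycle is odd iff its length is even; π has 1 even-length cycle, so sgn(π) = (−1)^1 and π is odd.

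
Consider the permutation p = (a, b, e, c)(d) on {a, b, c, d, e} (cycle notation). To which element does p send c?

a

In the cycle (a, b, e, c), c is followed by a, so p(c) = a.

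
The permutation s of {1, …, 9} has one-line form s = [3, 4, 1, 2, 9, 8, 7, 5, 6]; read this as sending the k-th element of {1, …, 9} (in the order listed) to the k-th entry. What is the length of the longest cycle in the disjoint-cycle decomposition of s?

4

Decomposing into disjoint cycles gives (1 3)(2 4)(5 9 6 8); the longest has length 4.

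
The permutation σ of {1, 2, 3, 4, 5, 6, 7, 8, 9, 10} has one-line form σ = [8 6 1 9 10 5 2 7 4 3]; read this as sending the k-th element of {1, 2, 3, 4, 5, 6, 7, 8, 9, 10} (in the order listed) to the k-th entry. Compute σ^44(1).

Tracing 1 → 8 → … returns to 1 after 8 steps, so 1 lies in an 8-cycle (1, 8, 7, 2, 6, 5, 10, 3).
Powers repeat with period 8 on this cycle, and 44 mod 8 = 4, so σ^44(1) = σ^4(1).
Stepping 4 places around the cycle: 1 → 8 → 7 → 2 → 6.

6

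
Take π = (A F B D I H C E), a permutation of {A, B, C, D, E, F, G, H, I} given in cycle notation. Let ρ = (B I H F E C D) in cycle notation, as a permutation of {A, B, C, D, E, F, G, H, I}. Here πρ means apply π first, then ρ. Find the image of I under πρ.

F

π(I) = H, then ρ(H) = F; composing gives (πρ)(I) = F.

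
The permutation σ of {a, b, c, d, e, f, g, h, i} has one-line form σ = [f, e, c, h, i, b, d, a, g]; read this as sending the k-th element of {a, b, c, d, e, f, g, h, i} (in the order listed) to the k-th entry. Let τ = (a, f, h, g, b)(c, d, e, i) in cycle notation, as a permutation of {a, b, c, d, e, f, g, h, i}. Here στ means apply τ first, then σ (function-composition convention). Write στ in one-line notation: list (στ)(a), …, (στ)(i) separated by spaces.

b f h i g a e d c

Chase each element through τ then σ: a → f → b; b → a → f; c → d → h; d → e → i; e → i → g; f → h → a; g → b → e; h → g → d; i → c → c.
So στ in one-line form is b f h i g a e d c.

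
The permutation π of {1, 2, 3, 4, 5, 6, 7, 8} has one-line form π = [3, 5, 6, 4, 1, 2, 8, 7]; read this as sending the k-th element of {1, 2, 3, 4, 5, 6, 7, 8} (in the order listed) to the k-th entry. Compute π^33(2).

3

Tracing 2 → 5 → … returns to 2 after 5 steps, so 2 lies in a 5-cycle (1 3 6 2 5).
Powers repeat with period 5 on this cycle, and 33 mod 5 = 3, so π^33(2) = π^3(2).
Stepping 3 places around the cycle: 2 → 5 → 1 → 3.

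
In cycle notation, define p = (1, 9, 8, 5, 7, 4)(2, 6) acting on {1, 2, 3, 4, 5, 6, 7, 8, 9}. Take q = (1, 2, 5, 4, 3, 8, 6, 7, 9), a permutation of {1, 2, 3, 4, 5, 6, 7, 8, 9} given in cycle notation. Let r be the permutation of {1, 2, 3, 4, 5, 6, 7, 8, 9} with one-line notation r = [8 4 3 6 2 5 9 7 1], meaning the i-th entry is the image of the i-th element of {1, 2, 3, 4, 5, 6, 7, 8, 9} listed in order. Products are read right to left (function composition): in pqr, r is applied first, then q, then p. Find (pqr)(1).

2

Chase 1: r(1) = 8; q(8) = 6; p(6) = 2. Hence (pqr)(1) = 2.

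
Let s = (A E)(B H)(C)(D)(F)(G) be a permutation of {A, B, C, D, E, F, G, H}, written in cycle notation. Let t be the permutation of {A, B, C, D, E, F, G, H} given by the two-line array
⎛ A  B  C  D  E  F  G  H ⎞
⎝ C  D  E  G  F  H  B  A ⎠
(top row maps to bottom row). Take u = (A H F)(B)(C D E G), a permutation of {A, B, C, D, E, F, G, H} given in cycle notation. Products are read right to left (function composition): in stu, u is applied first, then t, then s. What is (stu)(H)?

B

(stu)(H) = s(t(u(H))). u(H) = F, then t(F) = H, then s(H) = B, so the result is B.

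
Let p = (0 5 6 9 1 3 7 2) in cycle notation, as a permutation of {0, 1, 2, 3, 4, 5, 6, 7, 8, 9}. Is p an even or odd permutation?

odd

The cycle lengths are 8, 1, 1.
A cycle of length ℓ contributes ℓ−1 transpositions, so p is a product of 7 transpositions — odd.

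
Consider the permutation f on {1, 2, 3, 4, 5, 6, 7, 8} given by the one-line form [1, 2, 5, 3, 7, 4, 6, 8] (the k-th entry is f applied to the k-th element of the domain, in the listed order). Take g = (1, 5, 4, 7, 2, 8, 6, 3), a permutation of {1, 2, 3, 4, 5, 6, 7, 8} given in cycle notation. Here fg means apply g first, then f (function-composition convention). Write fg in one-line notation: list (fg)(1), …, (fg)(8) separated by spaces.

For each element, apply g then f: 1 → 5 → 7; 2 → 8 → 8; 3 → 1 → 1; 4 → 7 → 6; 5 → 4 → 3; 6 → 3 → 5; 7 → 2 → 2; 8 → 6 → 4.
So fg in one-line form is 7 8 1 6 3 5 2 4.

7 8 1 6 3 5 2 4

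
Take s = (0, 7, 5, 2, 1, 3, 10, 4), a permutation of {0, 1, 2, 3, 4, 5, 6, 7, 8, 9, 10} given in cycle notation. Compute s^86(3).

2

3 lies in the 8-cycle (0, 7, 5, 2, 1, 3, 10, 4).
Since the cycle has length 8, s^86 acts on it the same as s^6 (86 mod 8 = 6).
Stepping 6 places around the cycle: 3 → 10 → 4 → 0 → 7 → 5 → 2.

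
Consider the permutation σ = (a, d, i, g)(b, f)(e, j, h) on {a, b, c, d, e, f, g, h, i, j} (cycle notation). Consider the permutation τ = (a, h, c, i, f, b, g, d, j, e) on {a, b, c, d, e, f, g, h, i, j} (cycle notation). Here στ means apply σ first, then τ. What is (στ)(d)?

(στ)(d) = τ(σ(d)). σ(d) = i, then τ(i) = f. So (στ)(d) = f.

f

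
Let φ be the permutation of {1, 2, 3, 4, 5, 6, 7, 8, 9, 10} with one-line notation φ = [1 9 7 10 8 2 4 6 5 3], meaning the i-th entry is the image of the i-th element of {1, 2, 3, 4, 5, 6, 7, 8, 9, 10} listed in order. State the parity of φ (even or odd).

odd

In disjoint-cycle form the cycle lengths are 5, 4, 1.
A cycle is odd iff its length is even; φ has 1 even-length cycle, so sgn(φ) = (−1)^1 and φ is odd.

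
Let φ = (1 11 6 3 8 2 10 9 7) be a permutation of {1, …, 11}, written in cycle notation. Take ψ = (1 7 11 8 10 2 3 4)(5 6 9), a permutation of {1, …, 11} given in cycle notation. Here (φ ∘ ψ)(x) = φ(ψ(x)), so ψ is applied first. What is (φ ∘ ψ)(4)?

11

(φ ∘ ψ)(4) = φ(ψ(4)). ψ(4) = 1, then φ(1) = 11. So (φ ∘ ψ)(4) = 11.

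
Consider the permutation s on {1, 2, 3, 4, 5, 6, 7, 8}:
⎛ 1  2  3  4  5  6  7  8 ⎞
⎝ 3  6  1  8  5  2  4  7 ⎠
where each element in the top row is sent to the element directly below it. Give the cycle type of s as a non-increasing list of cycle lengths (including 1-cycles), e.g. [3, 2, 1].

[3, 2, 2, 1]

The disjoint cycles are (1 3)(2 6)(4 8 7)(5), with lengths 3, 2, 2, 1 in non-increasing order.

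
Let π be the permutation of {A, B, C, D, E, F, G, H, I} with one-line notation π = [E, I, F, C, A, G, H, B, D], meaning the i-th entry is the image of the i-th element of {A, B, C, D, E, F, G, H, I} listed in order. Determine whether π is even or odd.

odd

In disjoint-cycle form the cycle lengths are 7, 2.
A cycle of length ℓ contributes ℓ−1 transpositions, so π is a product of 6 + 1 = 7 transpositions — odd.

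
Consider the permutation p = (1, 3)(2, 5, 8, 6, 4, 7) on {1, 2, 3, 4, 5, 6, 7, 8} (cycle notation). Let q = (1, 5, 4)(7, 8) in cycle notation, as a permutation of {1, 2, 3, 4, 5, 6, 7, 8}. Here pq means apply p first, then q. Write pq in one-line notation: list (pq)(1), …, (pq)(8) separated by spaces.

3 4 5 8 7 1 2 6

(pq)(x) = q(p(x)). Computing each image: q(p(1)) = q(3) = 3, q(p(2)) = q(5) = 4, q(p(3)) = q(1) = 5, q(p(4)) = q(7) = 8, q(p(5)) = q(8) = 7, q(p(6)) = q(4) = 1, q(p(7)) = q(2) = 2, q(p(8)) = q(6) = 6.
Hence pq = [3 4 5 8 7 1 2 6].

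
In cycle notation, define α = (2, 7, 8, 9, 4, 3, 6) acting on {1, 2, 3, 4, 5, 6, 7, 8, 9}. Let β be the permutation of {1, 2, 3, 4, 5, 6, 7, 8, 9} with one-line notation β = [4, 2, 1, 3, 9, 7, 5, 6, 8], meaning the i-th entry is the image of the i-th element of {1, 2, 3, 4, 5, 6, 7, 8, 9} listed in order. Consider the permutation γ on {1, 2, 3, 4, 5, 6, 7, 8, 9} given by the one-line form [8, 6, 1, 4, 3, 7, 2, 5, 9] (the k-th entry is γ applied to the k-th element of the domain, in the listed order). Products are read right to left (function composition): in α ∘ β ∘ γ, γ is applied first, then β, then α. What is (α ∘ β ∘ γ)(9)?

Chase 9: γ(9) = 9; β(9) = 8; α(8) = 9. Hence (α ∘ β ∘ γ)(9) = 9.

9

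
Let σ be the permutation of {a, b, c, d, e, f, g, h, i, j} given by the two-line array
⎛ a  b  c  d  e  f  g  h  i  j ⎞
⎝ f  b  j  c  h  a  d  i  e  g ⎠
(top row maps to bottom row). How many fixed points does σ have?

1

The fixed points (elements with σ(x) = x) are {b}, so there is 1.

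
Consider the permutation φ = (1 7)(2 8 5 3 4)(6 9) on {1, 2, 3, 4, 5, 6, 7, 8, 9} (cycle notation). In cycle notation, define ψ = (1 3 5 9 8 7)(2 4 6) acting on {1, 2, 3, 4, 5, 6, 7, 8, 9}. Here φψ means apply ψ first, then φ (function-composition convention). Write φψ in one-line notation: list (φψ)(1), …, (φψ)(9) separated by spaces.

4 2 3 9 6 8 7 1 5

(φψ)(x) = φ(ψ(x)). Computing each image: φ(ψ(1)) = φ(3) = 4, φ(ψ(2)) = φ(4) = 2, φ(ψ(3)) = φ(5) = 3, φ(ψ(4)) = φ(6) = 9, φ(ψ(5)) = φ(9) = 6, φ(ψ(6)) = φ(2) = 8, φ(ψ(7)) = φ(1) = 7, φ(ψ(8)) = φ(7) = 1, φ(ψ(9)) = φ(8) = 5.
Hence φψ = [4 2 3 9 6 8 7 1 5].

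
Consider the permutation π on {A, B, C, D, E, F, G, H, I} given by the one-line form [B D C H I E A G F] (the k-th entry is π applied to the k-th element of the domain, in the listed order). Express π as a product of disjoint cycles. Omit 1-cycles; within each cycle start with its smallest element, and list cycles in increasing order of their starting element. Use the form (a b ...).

(A B D H G)(E I F)

Start at A and follow images: A → B → D → H → G → A, giving the cycle (A B D H G).
Repeating from the next unused element and collecting all non-trivial cycles gives (A B D H G)(E I F).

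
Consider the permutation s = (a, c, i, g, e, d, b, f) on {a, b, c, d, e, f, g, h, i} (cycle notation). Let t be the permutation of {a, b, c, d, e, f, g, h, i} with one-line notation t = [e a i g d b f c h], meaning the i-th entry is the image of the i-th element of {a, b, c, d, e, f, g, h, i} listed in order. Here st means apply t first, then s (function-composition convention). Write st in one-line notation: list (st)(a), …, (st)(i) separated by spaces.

d c g e b f a i h

For each element, apply t then s: a → e → d; b → a → c; c → i → g; d → g → e; e → d → b; f → b → f; g → f → a; h → c → i; i → h → h.
Collecting the images, st = [d c g e b f a i h].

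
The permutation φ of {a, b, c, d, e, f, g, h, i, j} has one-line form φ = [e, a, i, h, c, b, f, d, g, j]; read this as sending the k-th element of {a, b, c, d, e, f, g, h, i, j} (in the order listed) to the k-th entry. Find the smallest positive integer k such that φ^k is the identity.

14

The disjoint-cycle form of φ has cycle lengths 7, 2, 1.
The order of φ is the least common multiple of its cycle lengths: lcm(7, 2) = 14.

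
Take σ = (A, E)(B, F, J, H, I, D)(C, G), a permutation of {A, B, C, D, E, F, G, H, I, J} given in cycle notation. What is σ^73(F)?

F lies in the 6-cycle (B, F, J, H, I, D).
Powers repeat with period 6 on this cycle, and 73 mod 6 = 1, so σ^73(F) = σ^1(F).
Stepping 1 place around the cycle: F → J.

J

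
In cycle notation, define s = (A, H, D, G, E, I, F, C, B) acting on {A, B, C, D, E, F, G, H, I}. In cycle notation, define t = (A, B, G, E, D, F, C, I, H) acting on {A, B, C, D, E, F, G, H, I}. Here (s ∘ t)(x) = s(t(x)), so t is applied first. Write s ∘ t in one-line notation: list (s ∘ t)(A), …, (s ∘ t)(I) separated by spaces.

A E F C G B I H D

For each element, apply t then s: A → B → A; B → G → E; C → I → F; D → F → C; E → D → G; F → C → B; G → E → I; H → A → H; I → H → D.
Collecting the images, s ∘ t = [A E F C G B I H D].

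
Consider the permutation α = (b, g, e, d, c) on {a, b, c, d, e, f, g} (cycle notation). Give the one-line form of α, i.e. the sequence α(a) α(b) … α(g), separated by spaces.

a g b c d f e

Image by image: a→a, b→g, c→b, d→c, e→d, f→f, g→e.
So the one-line form is a g b c d f e.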